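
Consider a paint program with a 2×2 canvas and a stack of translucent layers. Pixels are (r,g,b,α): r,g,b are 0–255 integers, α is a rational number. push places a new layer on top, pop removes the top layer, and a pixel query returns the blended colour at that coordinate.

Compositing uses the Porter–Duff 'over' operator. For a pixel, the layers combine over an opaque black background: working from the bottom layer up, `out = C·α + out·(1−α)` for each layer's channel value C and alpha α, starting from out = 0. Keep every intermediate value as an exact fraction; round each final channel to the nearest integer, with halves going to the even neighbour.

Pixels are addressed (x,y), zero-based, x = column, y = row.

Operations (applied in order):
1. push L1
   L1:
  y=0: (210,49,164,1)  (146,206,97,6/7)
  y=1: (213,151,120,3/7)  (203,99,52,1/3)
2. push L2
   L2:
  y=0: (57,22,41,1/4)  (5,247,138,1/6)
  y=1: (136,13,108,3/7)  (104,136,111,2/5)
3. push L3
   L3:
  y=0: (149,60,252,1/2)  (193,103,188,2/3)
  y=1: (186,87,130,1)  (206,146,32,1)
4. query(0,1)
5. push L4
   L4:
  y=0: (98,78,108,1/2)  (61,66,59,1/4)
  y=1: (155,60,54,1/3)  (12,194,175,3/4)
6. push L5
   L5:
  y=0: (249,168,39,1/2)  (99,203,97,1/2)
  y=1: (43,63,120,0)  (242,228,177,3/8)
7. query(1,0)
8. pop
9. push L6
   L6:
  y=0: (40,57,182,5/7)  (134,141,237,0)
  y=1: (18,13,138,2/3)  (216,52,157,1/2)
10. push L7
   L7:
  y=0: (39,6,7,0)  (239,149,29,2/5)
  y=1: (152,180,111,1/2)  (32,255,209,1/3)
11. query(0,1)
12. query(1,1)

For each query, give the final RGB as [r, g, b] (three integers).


(0,1) stack=L1,L2,L3; from [0,0,0]:
+L1 (α=3/7) → [639/7, 453/7, 360/7]
+L2 (α=3/7) → [5412/49, 2085/49, 3708/49]
+L3 (α=1) → [186, 87, 130]
= [186, 87, 130]

(1,0) stack=L1,L2,L3,L4,L5; from [0,0,0]:
L1 α=6/7: [876/7, 1236/7, 582/7]
L2 α=1/6: [4415/42, 7909/42, 646/7]
L3 α=2/3: [20627/126, 16561/126, 3278/21]
L4 α=1/4: [23189/168, 19333/168, 3691/28]
L5 α=1/2: [39821/336, 53437/336, 6407/56]
= [119, 159, 114]

query (0,1) [L1,L2,L3,L4,L6,L7] — begin 0,0,0
L1 α=3/7: [639/7, 453/7, 360/7]
L2 α=3/7: [5412/49, 2085/49, 3708/49]
L3 α=1: [186, 87, 130]
L4 α=1/3: [527/3, 78, 314/3]
L6 α=2/3: [635/9, 104/3, 1142/9]
L7 α=1/2: [2003/18, 322/3, 2141/18]
→ [111, 107, 119]

(1,1) stack=L1,L2,L3,L4,L6,L7; from [0,0,0]:
L1 α=1/3: [203/3, 33, 52/3]
L2 α=2/5: [411/5, 371/5, 274/5]
L3 α=1: [206, 146, 32]
L4 α=3/4: [121/2, 182, 557/4]
L6 α=1/2: [553/4, 117, 1185/8]
L7 α=1/3: [617/6, 163, 2021/12]
= [103, 163, 168]


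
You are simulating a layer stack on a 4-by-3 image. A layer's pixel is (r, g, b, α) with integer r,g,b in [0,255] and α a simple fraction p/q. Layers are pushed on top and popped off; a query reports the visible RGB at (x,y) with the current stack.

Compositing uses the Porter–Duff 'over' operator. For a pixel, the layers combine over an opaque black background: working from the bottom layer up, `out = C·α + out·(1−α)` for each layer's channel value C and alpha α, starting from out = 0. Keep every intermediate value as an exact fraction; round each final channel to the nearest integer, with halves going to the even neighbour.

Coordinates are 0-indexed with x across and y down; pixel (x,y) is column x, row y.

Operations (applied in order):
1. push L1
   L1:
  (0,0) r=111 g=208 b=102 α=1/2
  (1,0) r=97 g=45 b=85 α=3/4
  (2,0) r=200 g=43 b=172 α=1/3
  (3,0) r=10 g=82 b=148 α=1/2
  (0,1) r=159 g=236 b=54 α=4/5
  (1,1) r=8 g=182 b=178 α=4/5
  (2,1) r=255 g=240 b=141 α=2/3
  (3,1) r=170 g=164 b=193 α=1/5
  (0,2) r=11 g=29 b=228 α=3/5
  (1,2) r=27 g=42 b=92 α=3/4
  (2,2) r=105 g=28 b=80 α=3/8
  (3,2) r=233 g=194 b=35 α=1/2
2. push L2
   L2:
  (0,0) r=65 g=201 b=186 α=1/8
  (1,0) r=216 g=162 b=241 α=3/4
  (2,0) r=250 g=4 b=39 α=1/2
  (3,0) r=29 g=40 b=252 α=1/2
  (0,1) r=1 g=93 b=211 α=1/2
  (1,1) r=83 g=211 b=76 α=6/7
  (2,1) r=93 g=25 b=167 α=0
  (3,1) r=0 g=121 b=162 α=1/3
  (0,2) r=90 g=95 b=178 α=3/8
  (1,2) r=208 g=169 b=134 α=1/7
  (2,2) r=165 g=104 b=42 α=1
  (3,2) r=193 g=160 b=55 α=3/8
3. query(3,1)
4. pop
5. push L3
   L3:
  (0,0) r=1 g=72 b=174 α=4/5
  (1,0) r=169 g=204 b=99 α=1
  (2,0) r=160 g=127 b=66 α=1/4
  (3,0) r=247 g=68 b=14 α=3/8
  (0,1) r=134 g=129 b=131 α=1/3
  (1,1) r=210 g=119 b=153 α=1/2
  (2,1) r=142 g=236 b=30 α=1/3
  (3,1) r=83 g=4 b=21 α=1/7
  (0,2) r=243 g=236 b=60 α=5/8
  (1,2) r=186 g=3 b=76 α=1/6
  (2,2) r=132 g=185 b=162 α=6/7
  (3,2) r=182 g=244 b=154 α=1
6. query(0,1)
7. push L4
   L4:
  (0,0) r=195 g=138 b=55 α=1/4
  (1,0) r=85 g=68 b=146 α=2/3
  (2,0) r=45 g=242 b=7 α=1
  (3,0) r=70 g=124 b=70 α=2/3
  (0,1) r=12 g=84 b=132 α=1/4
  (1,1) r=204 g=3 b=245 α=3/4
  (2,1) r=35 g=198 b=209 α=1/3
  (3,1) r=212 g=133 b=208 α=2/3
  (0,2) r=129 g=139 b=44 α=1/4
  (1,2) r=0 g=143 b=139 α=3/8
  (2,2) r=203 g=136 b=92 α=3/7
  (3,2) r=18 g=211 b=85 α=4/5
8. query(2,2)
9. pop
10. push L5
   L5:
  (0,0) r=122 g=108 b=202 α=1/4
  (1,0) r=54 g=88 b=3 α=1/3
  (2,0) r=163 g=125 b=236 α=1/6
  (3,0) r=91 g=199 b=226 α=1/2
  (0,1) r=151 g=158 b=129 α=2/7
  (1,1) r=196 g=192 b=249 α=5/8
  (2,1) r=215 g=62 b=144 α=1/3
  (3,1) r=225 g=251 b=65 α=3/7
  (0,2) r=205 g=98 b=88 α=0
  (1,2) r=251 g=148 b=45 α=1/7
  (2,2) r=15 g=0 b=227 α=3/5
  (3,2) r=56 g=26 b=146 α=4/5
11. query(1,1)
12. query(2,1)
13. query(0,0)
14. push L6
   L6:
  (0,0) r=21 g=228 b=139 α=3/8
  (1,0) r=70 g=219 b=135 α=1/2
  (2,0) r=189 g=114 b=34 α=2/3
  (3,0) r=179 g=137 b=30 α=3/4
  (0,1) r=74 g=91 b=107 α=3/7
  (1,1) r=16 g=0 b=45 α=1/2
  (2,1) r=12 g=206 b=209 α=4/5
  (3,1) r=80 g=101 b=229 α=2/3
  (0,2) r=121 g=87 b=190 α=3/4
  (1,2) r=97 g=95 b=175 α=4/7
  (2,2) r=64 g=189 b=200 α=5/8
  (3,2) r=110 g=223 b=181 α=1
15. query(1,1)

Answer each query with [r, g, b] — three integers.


query (3,1) [L1,L2] — begin 0,0,0
after L1 α=1/5: [34, 164/5, 193/5]
after L2 α=1/3: [68/3, 311/5, 1196/15]
= [23, 62, 80]

(0,1) stack=L1,L3; from [0,0,0]:
after L1 α=4/5: [636/5, 944/5, 216/5]
after L3 α=1/3: [1942/15, 2533/15, 1087/15]
rounded: [129, 169, 72]

query (2,2) [L1,L3,L4] — begin 0,0,0
+L1 (α=3/8) → [315/8, 21/2, 30]
+L3 (α=6/7) → [6651/56, 2241/14, 1002/7]
+L4 (α=3/7) → [15177/98, 7338/49, 5940/49]
rounded: [155, 150, 121]

at x=1,y=1 over L1,L3,L5:
L1 α=4/5: [32/5, 728/5, 712/5]
L3 α=1/2: [541/5, 1323/10, 1477/10]
L5 α=5/8: [6523/40, 13569/80, 16881/80]
→ [163, 170, 211]

at x=2,y=1 over L1,L3,L5:
L1 α=2/3: [170, 160, 94]
L3 α=1/3: [482/3, 556/3, 218/3]
L5 α=1/3: [1609/9, 1298/9, 868/9]
= [179, 144, 96]

(0,0) stack=L1,L3,L5; from [0,0,0]:
L1 α=1/2: [111/2, 104, 51]
L3 α=4/5: [119/10, 392/5, 747/5]
L5 α=1/4: [1577/40, 429/5, 3251/20]
rounded: [39, 86, 163]

(1,1) stack=L1,L3,L5,L6; from [0,0,0]:
L1 α=4/5: [32/5, 728/5, 712/5]
L3 α=1/2: [541/5, 1323/10, 1477/10]
L5 α=5/8: [6523/40, 13569/80, 16881/80]
L6 α=1/2: [7163/80, 13569/160, 20481/160]
→ [90, 85, 128]


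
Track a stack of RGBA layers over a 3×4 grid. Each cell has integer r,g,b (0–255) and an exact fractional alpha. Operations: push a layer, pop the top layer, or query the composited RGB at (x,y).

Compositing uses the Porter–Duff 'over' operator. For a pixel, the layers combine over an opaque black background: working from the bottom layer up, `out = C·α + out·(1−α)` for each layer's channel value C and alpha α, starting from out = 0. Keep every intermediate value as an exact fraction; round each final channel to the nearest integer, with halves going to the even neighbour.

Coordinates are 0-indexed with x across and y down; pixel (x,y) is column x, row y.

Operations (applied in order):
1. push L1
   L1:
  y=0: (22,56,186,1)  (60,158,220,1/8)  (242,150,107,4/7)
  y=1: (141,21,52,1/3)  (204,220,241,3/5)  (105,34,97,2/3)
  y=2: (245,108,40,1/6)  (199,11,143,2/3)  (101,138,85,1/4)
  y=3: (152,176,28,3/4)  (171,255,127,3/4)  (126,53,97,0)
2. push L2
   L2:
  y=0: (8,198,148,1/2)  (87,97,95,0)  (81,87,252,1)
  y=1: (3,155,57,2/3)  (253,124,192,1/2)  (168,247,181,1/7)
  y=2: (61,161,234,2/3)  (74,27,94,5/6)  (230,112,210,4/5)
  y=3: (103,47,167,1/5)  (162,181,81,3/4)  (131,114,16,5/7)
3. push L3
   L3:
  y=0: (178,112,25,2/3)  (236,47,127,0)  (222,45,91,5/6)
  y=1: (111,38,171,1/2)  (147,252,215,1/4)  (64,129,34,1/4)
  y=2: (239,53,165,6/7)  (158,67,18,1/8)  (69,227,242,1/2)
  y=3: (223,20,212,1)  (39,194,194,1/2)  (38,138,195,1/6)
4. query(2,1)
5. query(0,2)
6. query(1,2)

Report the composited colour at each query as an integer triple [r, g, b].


at x=2,y=1 over L1,L2,L3:
L1 α=2/3: [70, 68/3, 194/3]
L2 α=1/7: [84, 383/7, 569/7]
L3 α=1/4: [79, 513/7, 1945/28]
→ [79, 73, 69]

(0,2) stack=L1,L2,L3; from [0,0,0]:
after L1 α=1/6: [245/6, 18, 20/3]
after L2 α=2/3: [977/18, 340/3, 1424/9]
after L3 α=6/7: [3827/18, 1294/21, 10334/63]
= [213, 62, 164]

(1,2) stack=L1,L2,L3; from [0,0,0]:
L1 α=2/3: [398/3, 22/3, 286/3]
L2 α=5/6: [754/9, 427/18, 848/9]
L3 α=1/8: [1675/18, 4195/144, 3049/36]
→ [93, 29, 85]


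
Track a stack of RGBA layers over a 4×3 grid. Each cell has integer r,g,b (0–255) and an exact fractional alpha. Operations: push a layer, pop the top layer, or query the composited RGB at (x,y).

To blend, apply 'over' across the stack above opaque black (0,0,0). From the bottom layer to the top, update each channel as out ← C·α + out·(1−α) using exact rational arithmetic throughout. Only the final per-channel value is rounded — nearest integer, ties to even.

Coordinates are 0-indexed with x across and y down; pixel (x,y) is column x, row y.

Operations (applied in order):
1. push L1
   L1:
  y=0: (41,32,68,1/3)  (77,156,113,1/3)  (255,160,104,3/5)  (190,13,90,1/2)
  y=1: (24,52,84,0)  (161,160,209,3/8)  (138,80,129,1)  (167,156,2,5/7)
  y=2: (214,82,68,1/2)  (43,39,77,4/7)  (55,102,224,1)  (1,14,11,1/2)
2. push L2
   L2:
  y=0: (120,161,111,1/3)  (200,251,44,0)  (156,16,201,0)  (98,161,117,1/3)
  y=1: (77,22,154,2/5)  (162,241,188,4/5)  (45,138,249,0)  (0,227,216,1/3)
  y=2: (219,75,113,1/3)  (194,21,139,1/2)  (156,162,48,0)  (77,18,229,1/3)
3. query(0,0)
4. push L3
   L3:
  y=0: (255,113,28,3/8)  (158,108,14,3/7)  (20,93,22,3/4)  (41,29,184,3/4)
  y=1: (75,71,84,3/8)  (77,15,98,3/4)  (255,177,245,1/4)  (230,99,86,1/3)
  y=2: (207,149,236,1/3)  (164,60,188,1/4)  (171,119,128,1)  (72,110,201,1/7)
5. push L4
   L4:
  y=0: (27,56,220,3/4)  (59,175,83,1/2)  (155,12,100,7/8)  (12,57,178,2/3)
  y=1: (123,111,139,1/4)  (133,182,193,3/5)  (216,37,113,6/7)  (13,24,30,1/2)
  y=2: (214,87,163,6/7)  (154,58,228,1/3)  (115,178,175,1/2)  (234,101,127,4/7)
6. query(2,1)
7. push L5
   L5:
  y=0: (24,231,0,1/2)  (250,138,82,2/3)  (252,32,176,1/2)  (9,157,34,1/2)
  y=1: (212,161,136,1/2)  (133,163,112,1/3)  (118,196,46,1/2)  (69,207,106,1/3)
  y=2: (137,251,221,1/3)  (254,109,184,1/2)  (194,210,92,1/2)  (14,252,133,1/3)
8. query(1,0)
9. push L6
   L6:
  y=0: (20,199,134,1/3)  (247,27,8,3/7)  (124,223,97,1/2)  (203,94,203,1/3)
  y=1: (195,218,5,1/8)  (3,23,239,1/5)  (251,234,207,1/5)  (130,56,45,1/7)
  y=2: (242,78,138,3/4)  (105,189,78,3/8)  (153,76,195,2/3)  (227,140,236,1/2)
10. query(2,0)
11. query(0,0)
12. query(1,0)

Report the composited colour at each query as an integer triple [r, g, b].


(0,0) stack=L1,L2; from [0,0,0]:
+L1 (α=1/3) → [41/3, 32/3, 68/3]
+L2 (α=1/3) → [442/9, 547/9, 469/9]
rounded: [49, 61, 52]

at x=2,y=1 over L1,L2,L3,L4:
L1 α=1: [138, 80, 129]
L2 α=0: [138, 80, 129]
L3 α=1/4: [669/4, 417/4, 158]
L4 α=6/7: [5853/28, 1305/28, 836/7]
= [209, 47, 119]

query (1,0) [L1,L2,L3,L4,L5] — begin 0,0,0
after L1 α=1/3: [77/3, 52, 113/3]
after L2 α=0: [77/3, 52, 113/3]
after L3 α=3/7: [1730/21, 76, 578/21]
after L4 α=1/2: [2969/42, 251/2, 2321/42]
after L5 α=2/3: [23969/126, 803/6, 9209/126]
rounded: [190, 134, 73]

at x=2,y=0 over L1,L2,L3,L4,L5,L6:
L1 α=3/5: [153, 96, 312/5]
L2 α=0: [153, 96, 312/5]
L3 α=3/4: [213/4, 375/4, 321/10]
L4 α=7/8: [4553/32, 711/32, 7321/80]
L5 α=1/2: [12617/64, 1735/64, 21401/160]
L6 α=1/2: [20553/128, 16007/128, 36921/320]
= [161, 125, 115]

query (0,0) [L1,L2,L3,L4,L5,L6] — begin 0,0,0
L1 α=1/3: [41/3, 32/3, 68/3]
L2 α=1/3: [442/9, 547/9, 469/9]
L3 α=3/8: [9095/72, 2893/36, 3101/72]
L4 α=3/4: [14927/288, 8941/144, 50621/288]
L5 α=1/2: [21839/576, 42205/288, 50621/576]
L6 α=1/3: [27599/864, 70861/432, 89213/864]
= [32, 164, 103]

at x=1,y=0 over L1,L2,L3,L4,L5,L6:
after L1 α=1/3: [77/3, 52, 113/3]
after L2 α=0: [77/3, 52, 113/3]
after L3 α=3/7: [1730/21, 76, 578/21]
after L4 α=1/2: [2969/42, 251/2, 2321/42]
after L5 α=2/3: [23969/126, 803/6, 9209/126]
after L6 α=3/7: [94621/441, 1849/21, 19930/441]
= [215, 88, 45]


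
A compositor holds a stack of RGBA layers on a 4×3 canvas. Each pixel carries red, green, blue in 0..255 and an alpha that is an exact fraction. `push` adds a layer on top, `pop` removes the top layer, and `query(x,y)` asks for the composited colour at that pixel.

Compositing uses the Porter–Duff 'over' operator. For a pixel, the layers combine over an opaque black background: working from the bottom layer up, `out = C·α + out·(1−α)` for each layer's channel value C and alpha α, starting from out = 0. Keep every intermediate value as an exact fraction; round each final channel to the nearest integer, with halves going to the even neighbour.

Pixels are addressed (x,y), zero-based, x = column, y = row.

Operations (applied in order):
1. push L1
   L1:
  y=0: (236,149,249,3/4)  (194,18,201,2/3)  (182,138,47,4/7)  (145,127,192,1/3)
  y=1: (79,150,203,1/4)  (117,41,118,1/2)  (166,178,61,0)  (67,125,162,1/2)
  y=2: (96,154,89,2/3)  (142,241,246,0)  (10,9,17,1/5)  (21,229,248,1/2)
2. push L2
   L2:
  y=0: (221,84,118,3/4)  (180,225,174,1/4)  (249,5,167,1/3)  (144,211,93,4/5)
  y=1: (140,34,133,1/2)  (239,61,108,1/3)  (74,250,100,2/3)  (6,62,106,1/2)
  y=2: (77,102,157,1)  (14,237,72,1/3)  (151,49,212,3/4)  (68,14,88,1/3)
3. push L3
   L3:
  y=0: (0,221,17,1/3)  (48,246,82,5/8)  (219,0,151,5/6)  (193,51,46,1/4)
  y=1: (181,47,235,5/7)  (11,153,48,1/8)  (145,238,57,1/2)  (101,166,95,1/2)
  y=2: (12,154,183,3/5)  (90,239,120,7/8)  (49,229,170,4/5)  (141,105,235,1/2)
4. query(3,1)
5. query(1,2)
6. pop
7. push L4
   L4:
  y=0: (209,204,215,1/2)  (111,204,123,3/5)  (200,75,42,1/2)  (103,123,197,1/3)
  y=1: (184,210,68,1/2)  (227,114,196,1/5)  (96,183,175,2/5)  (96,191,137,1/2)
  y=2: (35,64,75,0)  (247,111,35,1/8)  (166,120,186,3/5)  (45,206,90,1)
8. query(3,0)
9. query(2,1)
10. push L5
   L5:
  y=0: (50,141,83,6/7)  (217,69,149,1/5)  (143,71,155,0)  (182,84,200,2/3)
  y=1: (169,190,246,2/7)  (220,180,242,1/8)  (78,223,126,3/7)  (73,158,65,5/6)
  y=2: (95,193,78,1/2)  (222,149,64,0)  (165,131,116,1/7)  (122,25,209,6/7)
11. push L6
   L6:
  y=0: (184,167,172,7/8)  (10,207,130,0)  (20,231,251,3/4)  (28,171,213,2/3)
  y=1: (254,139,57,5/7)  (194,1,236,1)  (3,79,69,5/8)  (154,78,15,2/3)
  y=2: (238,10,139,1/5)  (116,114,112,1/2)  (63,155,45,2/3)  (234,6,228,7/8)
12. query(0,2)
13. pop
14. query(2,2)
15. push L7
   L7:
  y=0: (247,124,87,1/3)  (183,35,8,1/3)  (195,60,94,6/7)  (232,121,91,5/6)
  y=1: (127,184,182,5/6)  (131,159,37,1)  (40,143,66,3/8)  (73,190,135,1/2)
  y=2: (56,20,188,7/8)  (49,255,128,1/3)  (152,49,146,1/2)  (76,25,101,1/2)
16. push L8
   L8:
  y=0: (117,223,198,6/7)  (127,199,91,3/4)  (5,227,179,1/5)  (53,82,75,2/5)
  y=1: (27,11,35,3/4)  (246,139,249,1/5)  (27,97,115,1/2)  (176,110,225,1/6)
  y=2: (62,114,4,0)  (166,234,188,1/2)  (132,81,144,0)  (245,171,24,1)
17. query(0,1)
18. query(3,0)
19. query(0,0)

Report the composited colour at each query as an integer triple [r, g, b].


at x=3,y=1 over L1,L2,L3:
+L1 (α=1/2) → [67/2, 125/2, 81]
+L2 (α=1/2) → [79/4, 249/4, 187/2]
+L3 (α=1/2) → [483/8, 913/8, 377/4]
rounded: [60, 114, 94]

at x=1,y=2 over L1,L2,L3:
L1 α=0: [0, 0, 0]
L2 α=1/3: [14/3, 79, 24]
L3 α=7/8: [238/3, 219, 108]
→ [79, 219, 108]

query (3,0) [L1,L2,L4] — begin 0,0,0
L1 α=1/3: [145/3, 127/3, 64]
L2 α=4/5: [1873/15, 2659/15, 436/5]
L4 α=1/3: [5291/45, 7163/45, 619/5]
→ [118, 159, 124]

query (2,1) [L1,L2,L4] — begin 0,0,0
L1 α=0: [0, 0, 0]
L2 α=2/3: [148/3, 500/3, 200/3]
L4 α=2/5: [68, 866/5, 110]
→ [68, 173, 110]

(0,2) stack=L1,L2,L4,L5,L6; from [0,0,0]:
after L1 α=2/3: [64, 308/3, 178/3]
after L2 α=1: [77, 102, 157]
after L4 α=0: [77, 102, 157]
after L5 α=1/2: [86, 295/2, 235/2]
after L6 α=1/5: [582/5, 120, 609/5]
rounded: [116, 120, 122]

at x=2,y=2 over L1,L2,L4,L5:
L1 α=1/5: [2, 9/5, 17/5]
L2 α=3/4: [455/4, 186/5, 3197/20]
L4 α=3/5: [1451/10, 2172/25, 8777/50]
L5 α=1/7: [5178/35, 16307/175, 29231/175]
→ [148, 93, 167]

at x=0,y=1 over L1,L2,L4,L5,L7,L8:
+L1 (α=1/4) → [79/4, 75/2, 203/4]
+L2 (α=1/2) → [639/8, 143/4, 735/8]
+L4 (α=1/2) → [2111/16, 983/8, 1279/16]
+L5 (α=2/7) → [15963/112, 7955/56, 14267/112]
+L7 (α=5/6) → [87083/672, 19825/112, 38729/224]
+L8 (α=3/4) → [141515/2688, 23521/448, 62249/896]
rounded: [53, 53, 69]

(3,0) stack=L1,L2,L4,L5,L7,L8; from [0,0,0]:
after L1 α=1/3: [145/3, 127/3, 64]
after L2 α=4/5: [1873/15, 2659/15, 436/5]
after L4 α=1/3: [5291/45, 7163/45, 619/5]
after L5 α=2/3: [21671/135, 14723/135, 873/5]
after L7 α=5/6: [178271/810, 48199/405, 1574/15]
after L8 α=2/5: [206891/1350, 70339/675, 2324/25]
rounded: [153, 104, 93]

query (0,0) [L1,L2,L4,L5,L7,L8] — begin 0,0,0
L1 α=3/4: [177, 447/4, 747/4]
L2 α=3/4: [210, 1455/16, 2163/16]
L4 α=1/2: [419/2, 4719/32, 5603/32]
L5 α=6/7: [1019/14, 31791/224, 3077/32]
L7 α=1/3: [916/7, 45679/336, 4469/48]
L8 α=6/7: [5830/49, 495247/2352, 61493/336]
rounded: [119, 211, 183]


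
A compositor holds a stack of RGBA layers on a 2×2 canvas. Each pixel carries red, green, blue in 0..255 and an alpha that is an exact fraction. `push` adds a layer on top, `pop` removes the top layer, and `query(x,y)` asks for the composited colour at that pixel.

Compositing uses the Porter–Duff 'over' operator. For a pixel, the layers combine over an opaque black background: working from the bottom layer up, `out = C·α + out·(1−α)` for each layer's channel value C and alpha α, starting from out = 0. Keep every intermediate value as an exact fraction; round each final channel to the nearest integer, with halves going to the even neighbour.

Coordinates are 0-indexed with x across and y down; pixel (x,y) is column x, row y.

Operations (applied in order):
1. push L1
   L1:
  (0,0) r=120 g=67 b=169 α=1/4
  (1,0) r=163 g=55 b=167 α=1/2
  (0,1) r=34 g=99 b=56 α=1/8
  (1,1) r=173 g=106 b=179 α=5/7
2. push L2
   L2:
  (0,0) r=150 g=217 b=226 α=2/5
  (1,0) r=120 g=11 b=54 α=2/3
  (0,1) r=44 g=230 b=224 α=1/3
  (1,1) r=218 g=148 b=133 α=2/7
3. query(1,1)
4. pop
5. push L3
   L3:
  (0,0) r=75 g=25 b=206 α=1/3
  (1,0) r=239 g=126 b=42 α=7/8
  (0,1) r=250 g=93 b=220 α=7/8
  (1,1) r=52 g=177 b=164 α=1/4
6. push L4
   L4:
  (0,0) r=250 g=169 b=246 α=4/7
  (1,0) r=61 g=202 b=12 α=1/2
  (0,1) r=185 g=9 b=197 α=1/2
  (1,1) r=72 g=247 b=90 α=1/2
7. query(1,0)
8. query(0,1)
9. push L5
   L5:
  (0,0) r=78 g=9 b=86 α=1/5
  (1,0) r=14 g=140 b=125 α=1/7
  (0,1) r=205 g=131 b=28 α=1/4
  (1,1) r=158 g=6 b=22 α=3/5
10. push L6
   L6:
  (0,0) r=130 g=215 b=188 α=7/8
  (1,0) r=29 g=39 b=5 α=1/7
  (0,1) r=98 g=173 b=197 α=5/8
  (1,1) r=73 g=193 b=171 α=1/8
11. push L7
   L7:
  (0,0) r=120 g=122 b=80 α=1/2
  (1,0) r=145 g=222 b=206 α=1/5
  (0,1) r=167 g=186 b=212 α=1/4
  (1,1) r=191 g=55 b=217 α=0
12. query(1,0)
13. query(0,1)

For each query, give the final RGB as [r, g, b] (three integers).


(1,1) stack=L1,L2; from [0,0,0]:
+L1 (α=5/7) → [865/7, 530/7, 895/7]
+L2 (α=2/7) → [7377/49, 4722/49, 6337/49]
rounded: [151, 96, 129]

query (1,0) [L1,L3,L4] — begin 0,0,0
after L1 α=1/2: [163/2, 55/2, 167/2]
after L3 α=7/8: [3509/16, 1819/16, 755/16]
after L4 α=1/2: [4485/32, 5051/32, 947/32]
= [140, 158, 30]

(0,1) stack=L1,L3,L4; from [0,0,0]:
L1 α=1/8: [17/4, 99/8, 7]
L3 α=7/8: [7017/32, 5307/64, 1547/8]
L4 α=1/2: [12937/64, 5883/128, 3123/16]
→ [202, 46, 195]

query (1,0) [L1,L3,L4,L5,L6,L7] — begin 0,0,0
+L1 (α=1/2) → [163/2, 55/2, 167/2]
+L3 (α=7/8) → [3509/16, 1819/16, 755/16]
+L4 (α=1/2) → [4485/32, 5051/32, 947/32]
+L5 (α=1/7) → [13679/112, 17393/112, 4841/112]
+L6 (α=1/7) → [42661/392, 54363/392, 14803/392]
+L7 (α=1/5) → [56871/490, 76119/490, 34991/490]
rounded: [116, 155, 71]

query (0,1) [L1,L3,L4,L5,L6,L7] — begin 0,0,0
+L1 (α=1/8) → [17/4, 99/8, 7]
+L3 (α=7/8) → [7017/32, 5307/64, 1547/8]
+L4 (α=1/2) → [12937/64, 5883/128, 3123/16]
+L5 (α=1/4) → [51931/256, 34417/512, 9817/64]
+L6 (α=5/8) → [281233/2048, 546131/4096, 92491/512]
+L7 (α=1/4) → [1185715/8192, 2400249/16384, 386017/2048]
→ [145, 146, 188]


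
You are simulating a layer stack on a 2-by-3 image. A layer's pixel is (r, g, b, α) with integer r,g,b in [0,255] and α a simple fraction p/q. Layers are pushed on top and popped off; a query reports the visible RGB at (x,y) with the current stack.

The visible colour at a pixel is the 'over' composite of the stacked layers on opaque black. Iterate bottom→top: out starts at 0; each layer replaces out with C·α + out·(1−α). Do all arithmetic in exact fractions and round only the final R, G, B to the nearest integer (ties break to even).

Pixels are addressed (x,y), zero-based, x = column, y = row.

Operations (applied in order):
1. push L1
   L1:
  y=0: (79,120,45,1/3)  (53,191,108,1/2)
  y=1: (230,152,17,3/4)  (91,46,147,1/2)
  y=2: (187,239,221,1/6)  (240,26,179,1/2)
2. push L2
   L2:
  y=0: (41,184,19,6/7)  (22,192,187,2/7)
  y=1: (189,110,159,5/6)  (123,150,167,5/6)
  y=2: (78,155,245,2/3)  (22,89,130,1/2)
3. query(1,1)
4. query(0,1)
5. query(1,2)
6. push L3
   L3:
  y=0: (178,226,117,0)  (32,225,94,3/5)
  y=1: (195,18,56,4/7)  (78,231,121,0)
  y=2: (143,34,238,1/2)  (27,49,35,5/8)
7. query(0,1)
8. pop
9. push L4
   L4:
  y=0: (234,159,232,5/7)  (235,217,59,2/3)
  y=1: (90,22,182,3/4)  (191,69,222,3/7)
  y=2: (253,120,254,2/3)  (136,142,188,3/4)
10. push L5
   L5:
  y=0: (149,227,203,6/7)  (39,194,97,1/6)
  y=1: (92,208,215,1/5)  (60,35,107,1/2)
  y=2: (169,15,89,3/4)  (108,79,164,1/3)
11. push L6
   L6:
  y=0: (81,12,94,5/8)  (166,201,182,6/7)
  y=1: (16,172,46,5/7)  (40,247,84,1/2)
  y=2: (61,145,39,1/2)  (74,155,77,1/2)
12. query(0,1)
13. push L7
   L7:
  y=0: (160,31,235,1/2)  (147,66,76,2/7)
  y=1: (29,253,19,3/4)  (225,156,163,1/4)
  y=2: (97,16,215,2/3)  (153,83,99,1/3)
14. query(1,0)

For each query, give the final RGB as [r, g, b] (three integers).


at x=1,y=1 over L1,L2:
+L1 (α=1/2) → [91/2, 23, 147/2]
+L2 (α=5/6) → [1321/12, 773/6, 1817/12]
→ [110, 129, 151]

(0,1) stack=L1,L2; from [0,0,0]:
+L1 (α=3/4) → [345/2, 114, 51/4]
+L2 (α=5/6) → [745/4, 332/3, 1077/8]
rounded: [186, 111, 135]

(1,2) stack=L1,L2; from [0,0,0]:
+L1 (α=1/2) → [120, 13, 179/2]
+L2 (α=1/2) → [71, 51, 439/4]
rounded: [71, 51, 110]

(0,1) stack=L1,L2,L3; from [0,0,0]:
+L1 (α=3/4) → [345/2, 114, 51/4]
+L2 (α=5/6) → [745/4, 332/3, 1077/8]
+L3 (α=4/7) → [765/4, 404/7, 5023/56]
= [191, 58, 90]

at x=0,y=1 over L1,L2,L4,L5,L6:
after L1 α=3/4: [345/2, 114, 51/4]
after L2 α=5/6: [745/4, 332/3, 1077/8]
after L4 α=3/4: [1825/16, 265/6, 5445/32]
after L5 α=1/5: [2193/20, 1154/15, 1433/8]
after L6 α=5/7: [2993/70, 15208/105, 2353/28]
rounded: [43, 145, 84]

at x=1,y=0 over L1,L2,L4,L5,L6,L7:
+L1 (α=1/2) → [53/2, 191/2, 54]
+L2 (α=2/7) → [353/14, 1723/14, 92]
+L4 (α=2/3) → [2311/14, 7799/42, 70]
+L5 (α=1/6) → [12101/84, 47143/252, 149/2]
+L6 (α=6/7) → [95765/588, 351055/1764, 2333/14]
+L7 (α=2/7) → [651697/4116, 1988123/12348, 13793/98]
→ [158, 161, 141]


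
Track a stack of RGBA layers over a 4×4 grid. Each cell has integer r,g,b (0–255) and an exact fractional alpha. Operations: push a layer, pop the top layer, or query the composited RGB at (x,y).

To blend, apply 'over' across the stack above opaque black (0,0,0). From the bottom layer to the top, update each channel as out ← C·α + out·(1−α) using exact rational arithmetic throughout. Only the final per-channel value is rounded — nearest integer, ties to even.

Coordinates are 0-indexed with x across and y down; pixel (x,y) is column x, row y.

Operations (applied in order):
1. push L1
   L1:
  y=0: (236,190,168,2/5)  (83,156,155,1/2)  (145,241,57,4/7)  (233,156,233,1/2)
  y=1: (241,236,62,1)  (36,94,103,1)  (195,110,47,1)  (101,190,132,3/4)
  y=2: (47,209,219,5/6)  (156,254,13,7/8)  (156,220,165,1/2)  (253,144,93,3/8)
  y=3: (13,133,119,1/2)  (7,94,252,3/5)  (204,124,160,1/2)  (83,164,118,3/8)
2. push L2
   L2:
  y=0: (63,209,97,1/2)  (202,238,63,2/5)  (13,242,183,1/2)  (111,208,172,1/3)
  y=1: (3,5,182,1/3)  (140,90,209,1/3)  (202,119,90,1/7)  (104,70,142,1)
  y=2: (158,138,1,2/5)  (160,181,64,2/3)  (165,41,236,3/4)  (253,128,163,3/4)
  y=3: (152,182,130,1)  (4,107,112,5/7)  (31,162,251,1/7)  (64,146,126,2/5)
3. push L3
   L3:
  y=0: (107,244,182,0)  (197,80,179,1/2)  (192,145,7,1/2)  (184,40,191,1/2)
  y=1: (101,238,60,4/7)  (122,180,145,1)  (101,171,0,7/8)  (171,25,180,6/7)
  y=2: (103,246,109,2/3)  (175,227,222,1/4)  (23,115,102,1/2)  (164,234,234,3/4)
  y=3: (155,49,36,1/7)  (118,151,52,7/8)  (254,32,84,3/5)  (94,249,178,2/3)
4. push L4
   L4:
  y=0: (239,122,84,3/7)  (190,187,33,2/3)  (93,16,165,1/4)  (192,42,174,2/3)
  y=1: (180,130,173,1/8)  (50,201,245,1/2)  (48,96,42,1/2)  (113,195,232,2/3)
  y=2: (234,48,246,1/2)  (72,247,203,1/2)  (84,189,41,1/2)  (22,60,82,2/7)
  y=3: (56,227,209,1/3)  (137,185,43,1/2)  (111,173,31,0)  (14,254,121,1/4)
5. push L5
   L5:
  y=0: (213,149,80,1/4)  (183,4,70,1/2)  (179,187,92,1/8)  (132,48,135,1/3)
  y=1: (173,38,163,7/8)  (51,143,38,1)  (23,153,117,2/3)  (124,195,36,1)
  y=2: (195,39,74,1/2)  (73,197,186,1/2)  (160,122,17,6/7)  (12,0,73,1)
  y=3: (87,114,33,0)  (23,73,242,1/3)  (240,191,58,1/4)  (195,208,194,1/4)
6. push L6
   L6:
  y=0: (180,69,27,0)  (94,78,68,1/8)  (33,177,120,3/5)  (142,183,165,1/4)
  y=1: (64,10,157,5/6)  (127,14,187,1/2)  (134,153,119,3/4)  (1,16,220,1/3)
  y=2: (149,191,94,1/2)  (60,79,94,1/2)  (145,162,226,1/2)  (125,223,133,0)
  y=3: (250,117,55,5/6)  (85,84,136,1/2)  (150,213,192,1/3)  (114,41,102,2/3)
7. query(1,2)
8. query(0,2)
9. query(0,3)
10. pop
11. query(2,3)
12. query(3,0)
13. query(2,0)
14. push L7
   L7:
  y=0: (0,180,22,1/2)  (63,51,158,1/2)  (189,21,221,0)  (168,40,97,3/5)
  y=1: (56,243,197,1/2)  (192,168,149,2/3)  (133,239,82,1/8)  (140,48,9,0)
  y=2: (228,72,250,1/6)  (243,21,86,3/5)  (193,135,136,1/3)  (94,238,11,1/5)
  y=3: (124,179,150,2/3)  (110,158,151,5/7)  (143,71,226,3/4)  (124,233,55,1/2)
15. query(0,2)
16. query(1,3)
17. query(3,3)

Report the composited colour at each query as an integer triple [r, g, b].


at x=1,y=2 over L1,L2,L3,L4,L5,L6:
after L1 α=7/8: [273/2, 889/4, 91/8]
after L2 α=2/3: [913/6, 779/4, 1115/24]
after L3 α=1/4: [1263/8, 3245/16, 2891/32]
after L4 α=1/2: [1839/16, 7197/32, 9387/64]
after L5 α=1/2: [3007/32, 13501/64, 21291/128]
after L6 α=1/2: [4927/64, 18557/128, 33323/256]
→ [77, 145, 130]

query (0,2) [L1,L2,L3,L4,L5,L6] — begin 0,0,0
+L1 (α=5/6) → [235/6, 1045/6, 365/2]
+L2 (α=2/5) → [867/10, 1597/10, 1099/10]
+L3 (α=2/3) → [2927/30, 6517/30, 1093/10]
+L4 (α=1/2) → [9947/60, 7957/60, 3553/20]
+L5 (α=1/2) → [21647/120, 10297/120, 5033/40]
+L6 (α=1/2) → [39527/240, 33217/240, 8793/80]
= [165, 138, 110]

(0,3) stack=L1,L2,L3,L4,L5,L6; from [0,0,0]:
L1 α=1/2: [13/2, 133/2, 119/2]
L2 α=1: [152, 182, 130]
L3 α=1/7: [1067/7, 163, 816/7]
L4 α=1/3: [842/7, 553/3, 3095/21]
L5 α=0: [842/7, 553/3, 3095/21]
L6 α=5/6: [4796/21, 1154/9, 4435/63]
→ [228, 128, 70]

(2,3) stack=L1,L2,L3,L4,L5; from [0,0,0]:
L1 α=1/2: [102, 62, 80]
L2 α=1/7: [643/7, 534/7, 731/7]
L3 α=3/5: [1324/7, 348/7, 3226/35]
L4 α=0: [1324/7, 348/7, 3226/35]
L5 α=1/4: [1413/7, 2381/28, 2927/35]
rounded: [202, 85, 84]

query (3,0) [L1,L2,L3,L4,L5] — begin 0,0,0
+L1 (α=1/2) → [233/2, 78, 233/2]
+L2 (α=1/3) → [344/3, 364/3, 135]
+L3 (α=1/2) → [448/3, 242/3, 163]
+L4 (α=2/3) → [1600/9, 494/9, 511/3]
+L5 (α=1/3) → [4388/27, 1420/27, 1427/9]
rounded: [163, 53, 159]

query (2,0) [L1,L2,L3,L4,L5] — begin 0,0,0
+L1 (α=4/7) → [580/7, 964/7, 228/7]
+L2 (α=1/2) → [671/14, 1329/7, 1509/14]
+L3 (α=1/2) → [3359/28, 1172/7, 1607/28]
+L4 (α=1/4) → [12681/112, 907/7, 9441/112]
+L5 (α=1/8) → [15545/128, 547/4, 10913/128]
rounded: [121, 137, 85]

query (0,2) [L1,L2,L3,L4,L5,L7] — begin 0,0,0
L1 α=5/6: [235/6, 1045/6, 365/2]
L2 α=2/5: [867/10, 1597/10, 1099/10]
L3 α=2/3: [2927/30, 6517/30, 1093/10]
L4 α=1/2: [9947/60, 7957/60, 3553/20]
L5 α=1/2: [21647/120, 10297/120, 5033/40]
L7 α=1/6: [27119/144, 12025/144, 7033/48]
→ [188, 84, 147]

(1,3) stack=L1,L2,L3,L4,L5,L7; from [0,0,0]:
L1 α=3/5: [21/5, 282/5, 756/5]
L2 α=5/7: [142/35, 3239/35, 616/5]
L3 α=7/8: [7263/70, 20117/140, 609/10]
L4 α=1/2: [16853/140, 46017/280, 1039/20]
L5 α=1/3: [18463/210, 56237/420, 1153/10]
L7 α=5/7: [76213/735, 222137/1470, 704/5]
→ [104, 151, 141]

(3,3) stack=L1,L2,L3,L4,L5,L7; from [0,0,0]:
after L1 α=3/8: [249/8, 123/2, 177/4]
after L2 α=2/5: [1771/40, 953/10, 1539/20]
after L3 α=2/3: [3097/40, 5933/30, 8659/60]
after L4 α=1/4: [9851/160, 8473/40, 11079/80]
after L5 α=1/4: [60753/640, 33739/160, 48757/320]
after L7 α=1/2: [140113/1280, 71019/320, 66357/640]
= [109, 222, 104]


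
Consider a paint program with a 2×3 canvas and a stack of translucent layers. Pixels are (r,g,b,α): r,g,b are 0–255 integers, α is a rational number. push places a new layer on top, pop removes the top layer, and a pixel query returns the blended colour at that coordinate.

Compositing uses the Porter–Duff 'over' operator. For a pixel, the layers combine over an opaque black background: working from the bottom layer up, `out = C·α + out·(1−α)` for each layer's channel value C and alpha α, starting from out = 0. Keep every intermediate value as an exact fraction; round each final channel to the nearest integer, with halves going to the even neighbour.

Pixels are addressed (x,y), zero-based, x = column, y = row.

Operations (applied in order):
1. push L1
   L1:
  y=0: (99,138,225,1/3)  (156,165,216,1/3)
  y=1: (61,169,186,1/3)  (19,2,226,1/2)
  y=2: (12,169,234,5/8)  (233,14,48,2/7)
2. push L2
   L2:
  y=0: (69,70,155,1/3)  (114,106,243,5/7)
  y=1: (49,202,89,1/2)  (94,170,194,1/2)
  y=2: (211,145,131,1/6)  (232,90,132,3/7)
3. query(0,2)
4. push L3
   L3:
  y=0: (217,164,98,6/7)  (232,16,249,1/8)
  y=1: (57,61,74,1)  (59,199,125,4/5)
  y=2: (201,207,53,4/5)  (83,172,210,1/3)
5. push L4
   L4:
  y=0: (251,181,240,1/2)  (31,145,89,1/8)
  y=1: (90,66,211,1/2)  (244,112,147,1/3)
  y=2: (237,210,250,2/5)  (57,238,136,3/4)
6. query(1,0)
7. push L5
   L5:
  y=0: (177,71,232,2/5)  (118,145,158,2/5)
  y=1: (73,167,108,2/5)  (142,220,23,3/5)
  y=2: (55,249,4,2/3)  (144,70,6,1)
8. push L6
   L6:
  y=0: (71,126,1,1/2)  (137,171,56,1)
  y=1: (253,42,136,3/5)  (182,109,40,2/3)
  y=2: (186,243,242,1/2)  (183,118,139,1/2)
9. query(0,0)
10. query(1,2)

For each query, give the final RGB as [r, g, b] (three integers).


at x=0,y=2 over L1,L2:
L1 α=5/8: [15/2, 845/8, 585/4]
L2 α=1/6: [497/12, 1795/16, 3449/24]
= [41, 112, 144]

(1,0) stack=L1,L2,L3,L4; from [0,0,0]:
after L1 α=1/3: [52, 55, 72]
after L2 α=5/7: [674/7, 640/7, 1359/7]
after L3 α=1/8: [453/4, 82, 201]
after L4 α=1/8: [3295/32, 719/8, 187]
rounded: [103, 90, 187]

query (0,0) [L1,L2,L3,L4,L5,L6] — begin 0,0,0
after L1 α=1/3: [33, 46, 75]
after L2 α=1/3: [45, 54, 305/3]
after L3 α=6/7: [1347/7, 1038/7, 2069/21]
after L4 α=1/2: [1552/7, 2305/14, 7109/42]
after L5 α=2/5: [7134/35, 8903/70, 2721/14]
after L6 α=1/2: [9619/70, 17723/140, 2735/28]
→ [137, 127, 98]

query (1,2) [L1,L2,L3,L4,L5,L6] — begin 0,0,0
after L1 α=2/7: [466/7, 4, 96/7]
after L2 α=3/7: [6736/49, 286/7, 3156/49]
after L3 α=1/3: [17539/147, 592/7, 5534/49]
after L4 α=3/4: [10669/147, 2795/14, 12763/98]
after L5 α=1: [144, 70, 6]
after L6 α=1/2: [327/2, 94, 145/2]
rounded: [164, 94, 72]


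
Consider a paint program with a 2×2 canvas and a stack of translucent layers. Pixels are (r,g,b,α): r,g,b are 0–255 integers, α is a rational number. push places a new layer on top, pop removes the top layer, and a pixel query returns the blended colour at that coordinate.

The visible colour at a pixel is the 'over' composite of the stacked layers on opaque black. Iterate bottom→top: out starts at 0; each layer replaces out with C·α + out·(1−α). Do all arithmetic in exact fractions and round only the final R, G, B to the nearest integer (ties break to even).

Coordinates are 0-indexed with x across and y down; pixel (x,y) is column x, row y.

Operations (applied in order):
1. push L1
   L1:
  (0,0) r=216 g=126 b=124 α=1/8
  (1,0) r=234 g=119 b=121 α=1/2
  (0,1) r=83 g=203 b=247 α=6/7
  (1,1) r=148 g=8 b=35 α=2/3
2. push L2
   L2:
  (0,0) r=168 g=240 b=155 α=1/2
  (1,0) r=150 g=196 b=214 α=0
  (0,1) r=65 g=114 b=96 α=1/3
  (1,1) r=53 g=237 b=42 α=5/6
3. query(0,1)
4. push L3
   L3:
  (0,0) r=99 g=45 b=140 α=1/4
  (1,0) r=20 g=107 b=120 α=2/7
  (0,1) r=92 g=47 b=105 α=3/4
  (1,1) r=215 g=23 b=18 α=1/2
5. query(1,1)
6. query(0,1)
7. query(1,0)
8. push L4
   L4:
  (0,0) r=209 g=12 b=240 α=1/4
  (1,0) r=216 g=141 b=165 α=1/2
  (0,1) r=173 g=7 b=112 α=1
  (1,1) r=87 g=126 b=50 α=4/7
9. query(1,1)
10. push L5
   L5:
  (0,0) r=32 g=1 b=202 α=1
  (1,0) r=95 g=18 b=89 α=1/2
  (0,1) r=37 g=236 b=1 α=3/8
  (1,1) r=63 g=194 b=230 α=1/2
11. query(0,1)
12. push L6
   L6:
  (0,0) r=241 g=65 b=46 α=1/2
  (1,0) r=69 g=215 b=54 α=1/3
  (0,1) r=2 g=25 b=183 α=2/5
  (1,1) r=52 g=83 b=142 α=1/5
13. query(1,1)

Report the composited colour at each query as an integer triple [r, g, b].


at x=0,y=1 over L1,L2:
after L1 α=6/7: [498/7, 174, 1482/7]
after L2 α=1/3: [1451/21, 154, 1212/7]
= [69, 154, 173]

at x=1,y=1 over L1,L2,L3:
L1 α=2/3: [296/3, 16/3, 70/3]
L2 α=5/6: [1091/18, 3571/18, 350/9]
L3 α=1/2: [4961/36, 3985/36, 256/9]
→ [138, 111, 28]

(0,1) stack=L1,L2,L3; from [0,0,0]:
+L1 (α=6/7) → [498/7, 174, 1482/7]
+L2 (α=1/3) → [1451/21, 154, 1212/7]
+L3 (α=3/4) → [7247/84, 295/4, 3417/28]
rounded: [86, 74, 122]

at x=1,y=0 over L1,L2,L3:
after L1 α=1/2: [117, 119/2, 121/2]
after L2 α=0: [117, 119/2, 121/2]
after L3 α=2/7: [625/7, 1023/14, 155/2]
= [89, 73, 78]

query (1,1) [L1,L2,L3,L4] — begin 0,0,0
L1 α=2/3: [296/3, 16/3, 70/3]
L2 α=5/6: [1091/18, 3571/18, 350/9]
L3 α=1/2: [4961/36, 3985/36, 256/9]
L4 α=4/7: [9137/84, 10033/84, 856/21]
= [109, 119, 41]

at x=0,y=1 over L1,L2,L3,L4,L5:
+L1 (α=6/7) → [498/7, 174, 1482/7]
+L2 (α=1/3) → [1451/21, 154, 1212/7]
+L3 (α=3/4) → [7247/84, 295/4, 3417/28]
+L4 (α=1) → [173, 7, 112]
+L5 (α=3/8) → [122, 743/8, 563/8]
→ [122, 93, 70]

query (1,1) [L1,L2,L3,L4,L5,L6] — begin 0,0,0
L1 α=2/3: [296/3, 16/3, 70/3]
L2 α=5/6: [1091/18, 3571/18, 350/9]
L3 α=1/2: [4961/36, 3985/36, 256/9]
L4 α=4/7: [9137/84, 10033/84, 856/21]
L5 α=1/2: [14429/168, 26329/168, 2843/21]
L6 α=1/5: [16613/210, 5963/42, 14354/105]
= [79, 142, 137]


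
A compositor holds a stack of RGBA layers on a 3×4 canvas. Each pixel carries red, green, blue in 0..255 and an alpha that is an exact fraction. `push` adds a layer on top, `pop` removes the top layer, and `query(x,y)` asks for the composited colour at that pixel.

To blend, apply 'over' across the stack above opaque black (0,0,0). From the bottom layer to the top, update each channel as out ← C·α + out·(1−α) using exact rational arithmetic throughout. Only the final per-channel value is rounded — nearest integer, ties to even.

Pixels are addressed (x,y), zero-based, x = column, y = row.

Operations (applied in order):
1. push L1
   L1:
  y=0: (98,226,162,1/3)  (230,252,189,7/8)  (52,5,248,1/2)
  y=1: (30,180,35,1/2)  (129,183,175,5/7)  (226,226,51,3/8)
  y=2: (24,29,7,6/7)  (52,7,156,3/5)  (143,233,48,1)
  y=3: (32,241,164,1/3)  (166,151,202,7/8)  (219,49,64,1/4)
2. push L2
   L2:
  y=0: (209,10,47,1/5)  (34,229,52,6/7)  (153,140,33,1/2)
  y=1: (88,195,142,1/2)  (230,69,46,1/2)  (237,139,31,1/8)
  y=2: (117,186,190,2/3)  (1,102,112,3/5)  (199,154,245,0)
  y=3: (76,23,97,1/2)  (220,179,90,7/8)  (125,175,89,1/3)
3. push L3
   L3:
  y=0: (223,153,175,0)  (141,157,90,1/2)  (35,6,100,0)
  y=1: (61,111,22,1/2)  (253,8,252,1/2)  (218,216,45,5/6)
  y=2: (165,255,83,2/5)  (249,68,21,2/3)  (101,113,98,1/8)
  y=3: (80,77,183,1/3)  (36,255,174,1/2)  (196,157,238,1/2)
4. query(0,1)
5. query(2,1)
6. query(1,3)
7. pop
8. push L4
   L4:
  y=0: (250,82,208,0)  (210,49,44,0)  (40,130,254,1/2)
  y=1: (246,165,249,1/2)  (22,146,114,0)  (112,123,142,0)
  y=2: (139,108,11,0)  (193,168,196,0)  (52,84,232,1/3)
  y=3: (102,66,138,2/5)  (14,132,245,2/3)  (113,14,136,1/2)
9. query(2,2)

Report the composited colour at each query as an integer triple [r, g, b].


at x=0,y=1 over L1,L2,L3:
L1 α=1/2: [15, 90, 35/2]
L2 α=1/2: [103/2, 285/2, 319/4]
L3 α=1/2: [225/4, 507/4, 407/8]
rounded: [56, 127, 51]

(2,1) stack=L1,L2,L3; from [0,0,0]:
after L1 α=3/8: [339/4, 339/4, 153/8]
after L2 α=1/8: [3321/32, 2929/32, 1319/64]
after L3 α=5/6: [38201/192, 37489/192, 15719/384]
= [199, 195, 41]

(1,3) stack=L1,L2,L3; from [0,0,0]:
+L1 (α=7/8) → [581/4, 1057/8, 707/4]
+L2 (α=7/8) → [6741/32, 11081/64, 3227/32]
+L3 (α=1/2) → [7893/64, 27401/128, 8795/64]
rounded: [123, 214, 137]

query (2,2) [L1,L2,L4] — begin 0,0,0
+L1 (α=1) → [143, 233, 48]
+L2 (α=0) → [143, 233, 48]
+L4 (α=1/3) → [338/3, 550/3, 328/3]
= [113, 183, 109]


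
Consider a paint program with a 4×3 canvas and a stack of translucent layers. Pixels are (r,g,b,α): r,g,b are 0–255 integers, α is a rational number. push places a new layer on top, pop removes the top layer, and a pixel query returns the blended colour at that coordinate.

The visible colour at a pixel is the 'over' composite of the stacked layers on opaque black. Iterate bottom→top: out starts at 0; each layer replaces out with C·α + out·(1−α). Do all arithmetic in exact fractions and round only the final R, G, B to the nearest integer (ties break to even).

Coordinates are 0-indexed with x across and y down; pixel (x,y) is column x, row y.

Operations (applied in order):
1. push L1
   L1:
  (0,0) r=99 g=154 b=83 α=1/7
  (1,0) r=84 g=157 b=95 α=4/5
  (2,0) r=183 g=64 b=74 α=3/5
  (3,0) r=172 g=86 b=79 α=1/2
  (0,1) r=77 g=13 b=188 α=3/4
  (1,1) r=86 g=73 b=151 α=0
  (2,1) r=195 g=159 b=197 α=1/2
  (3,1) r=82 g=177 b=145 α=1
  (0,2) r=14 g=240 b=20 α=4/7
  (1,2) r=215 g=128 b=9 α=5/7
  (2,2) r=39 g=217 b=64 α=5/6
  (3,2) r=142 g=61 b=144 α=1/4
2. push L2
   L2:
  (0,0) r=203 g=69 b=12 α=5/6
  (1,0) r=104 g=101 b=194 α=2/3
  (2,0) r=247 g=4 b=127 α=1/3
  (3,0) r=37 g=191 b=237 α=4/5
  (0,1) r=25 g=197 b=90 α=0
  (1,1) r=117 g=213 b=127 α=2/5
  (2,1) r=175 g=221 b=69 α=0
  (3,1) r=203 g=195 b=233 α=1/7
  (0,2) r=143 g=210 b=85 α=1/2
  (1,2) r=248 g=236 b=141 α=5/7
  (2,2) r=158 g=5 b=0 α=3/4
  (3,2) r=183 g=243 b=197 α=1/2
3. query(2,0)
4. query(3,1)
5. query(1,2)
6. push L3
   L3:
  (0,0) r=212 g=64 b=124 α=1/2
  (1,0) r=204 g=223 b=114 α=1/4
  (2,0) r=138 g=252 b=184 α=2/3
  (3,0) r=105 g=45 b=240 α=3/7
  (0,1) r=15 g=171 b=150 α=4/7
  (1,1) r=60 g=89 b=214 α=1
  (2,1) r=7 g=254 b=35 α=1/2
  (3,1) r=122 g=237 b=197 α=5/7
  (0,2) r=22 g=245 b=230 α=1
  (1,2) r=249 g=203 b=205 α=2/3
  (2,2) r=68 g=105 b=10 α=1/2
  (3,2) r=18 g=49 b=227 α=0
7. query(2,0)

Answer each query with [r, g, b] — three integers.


query (2,0) [L1,L2] — begin 0,0,0
+L1 (α=3/5) → [549/5, 192/5, 222/5]
+L2 (α=1/3) → [2333/15, 404/15, 1079/15]
rounded: [156, 27, 72]

query (3,1) [L1,L2] — begin 0,0,0
after L1 α=1: [82, 177, 145]
after L2 α=1/7: [695/7, 1257/7, 1103/7]
rounded: [99, 180, 158]

(1,2) stack=L1,L2; from [0,0,0]:
L1 α=5/7: [1075/7, 640/7, 45/7]
L2 α=5/7: [10830/49, 9540/49, 5025/49]
→ [221, 195, 103]

(2,0) stack=L1,L2,L3; from [0,0,0]:
after L1 α=3/5: [549/5, 192/5, 222/5]
after L2 α=1/3: [2333/15, 404/15, 1079/15]
after L3 α=2/3: [6473/45, 7964/45, 6599/45]
rounded: [144, 177, 147]


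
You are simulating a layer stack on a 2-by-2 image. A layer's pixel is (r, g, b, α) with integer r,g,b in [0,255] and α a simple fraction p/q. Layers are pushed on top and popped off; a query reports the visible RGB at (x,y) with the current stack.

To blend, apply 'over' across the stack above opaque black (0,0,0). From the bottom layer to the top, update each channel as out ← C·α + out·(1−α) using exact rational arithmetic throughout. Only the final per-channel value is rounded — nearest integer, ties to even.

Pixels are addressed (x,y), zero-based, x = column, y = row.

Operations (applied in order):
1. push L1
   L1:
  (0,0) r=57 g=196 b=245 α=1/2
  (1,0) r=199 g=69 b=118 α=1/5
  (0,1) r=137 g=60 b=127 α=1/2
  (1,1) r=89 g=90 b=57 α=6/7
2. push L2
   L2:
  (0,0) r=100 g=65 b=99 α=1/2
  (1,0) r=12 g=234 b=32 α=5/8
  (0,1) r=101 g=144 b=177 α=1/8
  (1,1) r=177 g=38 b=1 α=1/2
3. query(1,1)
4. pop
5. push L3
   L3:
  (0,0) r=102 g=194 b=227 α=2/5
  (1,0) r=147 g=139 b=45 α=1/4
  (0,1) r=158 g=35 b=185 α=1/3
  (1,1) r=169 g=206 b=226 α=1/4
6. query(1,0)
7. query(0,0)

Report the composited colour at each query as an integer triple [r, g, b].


at x=1,y=1 over L1,L2:
after L1 α=6/7: [534/7, 540/7, 342/7]
after L2 α=1/2: [1773/14, 403/7, 349/14]
→ [127, 58, 25]

(1,0) stack=L1,L3; from [0,0,0]:
+L1 (α=1/5) → [199/5, 69/5, 118/5]
+L3 (α=1/4) → [333/5, 451/10, 579/20]
rounded: [67, 45, 29]

(0,0) stack=L1,L3; from [0,0,0]:
L1 α=1/2: [57/2, 98, 245/2]
L3 α=2/5: [579/10, 682/5, 1643/10]
→ [58, 136, 164]
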